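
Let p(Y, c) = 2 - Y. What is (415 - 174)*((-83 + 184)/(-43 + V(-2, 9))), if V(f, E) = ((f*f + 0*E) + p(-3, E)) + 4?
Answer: -24341/30 ≈ -811.37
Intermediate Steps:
V(f, E) = 9 + f**2 (V(f, E) = ((f*f + 0*E) + (2 - 1*(-3))) + 4 = ((f**2 + 0) + (2 + 3)) + 4 = (f**2 + 5) + 4 = (5 + f**2) + 4 = 9 + f**2)
(415 - 174)*((-83 + 184)/(-43 + V(-2, 9))) = (415 - 174)*((-83 + 184)/(-43 + (9 + (-2)**2))) = 241*(101/(-43 + (9 + 4))) = 241*(101/(-43 + 13)) = 241*(101/(-30)) = 241*(101*(-1/30)) = 241*(-101/30) = -24341/30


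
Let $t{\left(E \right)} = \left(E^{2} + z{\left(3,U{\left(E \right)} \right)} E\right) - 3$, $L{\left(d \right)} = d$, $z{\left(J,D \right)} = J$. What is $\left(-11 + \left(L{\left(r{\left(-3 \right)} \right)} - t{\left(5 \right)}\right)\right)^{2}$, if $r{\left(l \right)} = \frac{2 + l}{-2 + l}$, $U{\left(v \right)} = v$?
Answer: $\frac{57121}{25} \approx 2284.8$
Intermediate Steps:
$r{\left(l \right)} = \frac{2 + l}{-2 + l}$
$t{\left(E \right)} = -3 + E^{2} + 3 E$ ($t{\left(E \right)} = \left(E^{2} + 3 E\right) - 3 = -3 + E^{2} + 3 E$)
$\left(-11 + \left(L{\left(r{\left(-3 \right)} \right)} - t{\left(5 \right)}\right)\right)^{2} = \left(-11 - \left(22 + 15 - \frac{2 - 3}{-2 - 3}\right)\right)^{2} = \left(-11 + \left(\frac{1}{-5} \left(-1\right) - \left(-3 + 25 + 15\right)\right)\right)^{2} = \left(-11 - \frac{184}{5}\right)^{2} = \left(- \frac{239}{5}\right)^{2} = \frac{57121}{25}$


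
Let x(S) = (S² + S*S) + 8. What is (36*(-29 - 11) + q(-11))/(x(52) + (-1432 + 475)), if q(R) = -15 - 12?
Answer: -1467/4459 ≈ -0.32900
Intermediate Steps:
q(R) = -27
x(S) = 8 + 2*S² (x(S) = (S² + S²) + 8 = 2*S² + 8 = 8 + 2*S²)
(36*(-29 - 11) + q(-11))/(x(52) + (-1432 + 475)) = (36*(-29 - 11) - 27)/((8 + 2*52²) + (-1432 + 475)) = (36*(-40) - 27)/((8 + 2*2704) - 957) = (-1440 - 27)/((8 + 5408) - 957) = -1467/(5416 - 957) = -1467/4459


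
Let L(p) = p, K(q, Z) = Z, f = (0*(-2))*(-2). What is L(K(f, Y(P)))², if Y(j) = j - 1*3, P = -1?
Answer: 16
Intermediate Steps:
Y(j) = -3 + j (Y(j) = j - 3 = -3 + j)
f = 0 (f = 0*(-2) = 0)
L(K(f, Y(P)))² = (-3 - 1)² = (-4)² = 16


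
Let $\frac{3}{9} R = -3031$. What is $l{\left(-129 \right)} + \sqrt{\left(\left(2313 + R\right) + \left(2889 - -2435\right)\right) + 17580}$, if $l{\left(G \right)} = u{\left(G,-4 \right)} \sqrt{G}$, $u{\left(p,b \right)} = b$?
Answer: $2 \sqrt{4031} - 4 i \sqrt{129} \approx 126.98 - 45.431 i$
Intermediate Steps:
$R = -9093$ ($R = 3 \left(-3031\right) = -9093$)
$l{\left(G \right)} = - 4 \sqrt{G}$
$l{\left(-129 \right)} + \sqrt{\left(\left(2313 + R\right) + \left(2889 - -2435\right)\right) + 17580} = - 4 \sqrt{-129} + \sqrt{\left(\left(2313 - 9093\right) + \left(2889 - -2435\right)\right) + 17580} = - 4 i \sqrt{129} + \sqrt{\left(-6780 + \left(2889 + 2435\right)\right) + 17580} = - 4 i \sqrt{129} + \sqrt{\left(-6780 + 5324\right) + 17580} = - 4 i \sqrt{129} + \sqrt{-1456 + 17580} = - 4 i \sqrt{129} + \sqrt{16124} = - 4 i \sqrt{129} + 2 \sqrt{4031} = 2 \sqrt{4031} - 4 i \sqrt{129}$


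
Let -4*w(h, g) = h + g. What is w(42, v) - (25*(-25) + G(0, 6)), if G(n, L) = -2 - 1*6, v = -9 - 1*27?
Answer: 1263/2 ≈ 631.50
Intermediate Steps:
v = -36 (v = -9 - 27 = -36)
G(n, L) = -8 (G(n, L) = -2 - 6 = -8)
w(h, g) = -g/4 - h/4 (w(h, g) = -(h + g)/4 = -(g + h)/4 = -g/4 - h/4)
w(42, v) - (25*(-25) + G(0, 6)) = (-¼*(-36) - ¼*42) - (25*(-25) - 8) = (9 - 21/2) - (-625 - 8) = -3/2 - 1*(-633) = -3/2 + 633 = 1263/2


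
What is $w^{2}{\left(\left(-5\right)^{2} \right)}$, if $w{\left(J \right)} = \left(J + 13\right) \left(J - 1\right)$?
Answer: $831744$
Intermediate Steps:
$w{\left(J \right)} = \left(-1 + J\right) \left(13 + J\right)$ ($w{\left(J \right)} = \left(13 + J\right) \left(-1 + J\right) = \left(-1 + J\right) \left(13 + J\right)$)
$w^{2}{\left(\left(-5\right)^{2} \right)} = \left(-13 + \left(\left(-5\right)^{2}\right)^{2} + 12 \left(-5\right)^{2}\right)^{2} = \left(-13 + 25^{2} + 12 \cdot 25\right)^{2} = \left(-13 + 625 + 300\right)^{2} = 912^{2} = 831744$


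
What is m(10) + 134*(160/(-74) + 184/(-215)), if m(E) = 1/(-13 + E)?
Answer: -9659171/23865 ≈ -404.74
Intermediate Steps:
m(10) + 134*(160/(-74) + 184/(-215)) = 1/(-13 + 10) + 134*(160/(-74) + 184/(-215)) = 1/(-3) + 134*(160*(-1/74) + 184*(-1/215)) = -⅓ + 134*(-80/37 - 184/215) = -⅓ + 134*(-24008/7955) = -⅓ - 3217072/7955 = -9659171/23865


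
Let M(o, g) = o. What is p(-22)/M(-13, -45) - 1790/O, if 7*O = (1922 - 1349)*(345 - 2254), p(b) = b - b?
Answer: 12530/1093857 ≈ 0.011455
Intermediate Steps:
p(b) = 0
O = -1093857/7 (O = ((1922 - 1349)*(345 - 2254))/7 = (573*(-1909))/7 = (⅐)*(-1093857) = -1093857/7 ≈ -1.5627e+5)
p(-22)/M(-13, -45) - 1790/O = 0/(-13) - 1790/(-1093857/7) = 0*(-1/13) - 1790*(-7/1093857) = 0 + 12530/1093857 = 12530/1093857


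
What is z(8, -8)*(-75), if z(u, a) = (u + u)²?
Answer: -19200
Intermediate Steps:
z(u, a) = 4*u² (z(u, a) = (2*u)² = 4*u²)
z(8, -8)*(-75) = (4*8²)*(-75) = (4*64)*(-75) = 256*(-75) = -19200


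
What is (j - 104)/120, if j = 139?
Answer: 7/24 ≈ 0.29167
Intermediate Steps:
(j - 104)/120 = (139 - 104)/120 = (1/120)*35 = 7/24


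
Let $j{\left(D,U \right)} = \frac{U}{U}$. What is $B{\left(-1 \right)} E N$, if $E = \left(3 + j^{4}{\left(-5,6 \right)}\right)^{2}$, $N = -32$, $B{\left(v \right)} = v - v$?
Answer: $0$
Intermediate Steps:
$j{\left(D,U \right)} = 1$
$B{\left(v \right)} = 0$
$E = 16$ ($E = \left(3 + 1^{4}\right)^{2} = \left(3 + 1\right)^{2} = 4^{2} = 16$)
$B{\left(-1 \right)} E N = 0 \cdot 16 \left(-32\right) = 0 \left(-32\right) = 0$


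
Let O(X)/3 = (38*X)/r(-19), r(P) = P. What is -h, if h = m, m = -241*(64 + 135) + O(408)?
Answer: 50407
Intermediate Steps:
O(X) = -6*X (O(X) = 3*((38*X)/(-19)) = 3*((38*X)*(-1/19)) = 3*(-2*X) = -6*X)
m = -50407 (m = -241*(64 + 135) - 6*408 = -241*199 - 2448 = -47959 - 2448 = -50407)
h = -50407
-h = -1*(-50407) = 50407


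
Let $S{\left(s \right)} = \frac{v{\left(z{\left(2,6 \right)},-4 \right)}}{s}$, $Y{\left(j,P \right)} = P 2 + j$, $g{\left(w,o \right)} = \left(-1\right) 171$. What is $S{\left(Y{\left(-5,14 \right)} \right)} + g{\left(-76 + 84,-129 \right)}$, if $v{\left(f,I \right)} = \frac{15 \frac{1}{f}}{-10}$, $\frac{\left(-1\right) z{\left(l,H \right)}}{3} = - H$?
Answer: $- \frac{47197}{276} \approx -171.0$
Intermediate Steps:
$z{\left(l,H \right)} = 3 H$ ($z{\left(l,H \right)} = - 3 \left(- H\right) = 3 H$)
$g{\left(w,o \right)} = -171$
$Y{\left(j,P \right)} = j + 2 P$ ($Y{\left(j,P \right)} = 2 P + j = j + 2 P$)
$v{\left(f,I \right)} = - \frac{3}{2 f}$ ($v{\left(f,I \right)} = \frac{15}{f} \left(- \frac{1}{10}\right) = - \frac{3}{2 f}$)
$S{\left(s \right)} = - \frac{1}{12 s}$ ($S{\left(s \right)} = \frac{\left(- \frac{3}{2}\right) \frac{1}{3 \cdot 6}}{s} = \frac{\left(- \frac{3}{2}\right) \frac{1}{18}}{s} = - \frac{1}{12 s}$)
$S{\left(Y{\left(-5,14 \right)} \right)} + g{\left(-76 + 84,-129 \right)} = - \frac{1}{12 \left(-5 + 2 \cdot 14\right)} - 171 = - \frac{1}{12 \left(-5 + 28\right)} - 171 = - \frac{1}{12 \cdot 23} - 171 = \left(- \frac{1}{12}\right) \frac{1}{23} - 171 = - \frac{1}{276} - 171 = - \frac{47197}{276}$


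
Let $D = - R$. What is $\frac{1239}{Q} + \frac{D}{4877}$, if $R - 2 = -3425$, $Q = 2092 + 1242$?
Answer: $\frac{17454885}{16259918} \approx 1.0735$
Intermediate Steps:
$Q = 3334$
$R = -3423$ ($R = 2 - 3425 = -3423$)
$D = 3423$ ($D = \left(-1\right) \left(-3423\right) = 3423$)
$\frac{1239}{Q} + \frac{D}{4877} = \frac{1239}{3334} + \frac{3423}{4877} = \frac{17454885}{16259918}$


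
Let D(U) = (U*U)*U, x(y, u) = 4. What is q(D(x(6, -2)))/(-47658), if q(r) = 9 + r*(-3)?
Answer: 61/15886 ≈ 0.0038399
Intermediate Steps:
D(U) = U³ (D(U) = U²*U = U³)
q(r) = 9 - 3*r
q(D(x(6, -2)))/(-47658) = (9 - 3*4³)/(-47658) = (9 - 3*64)*(-1/47658) = (9 - 192)*(-1/47658) = -183*(-1/47658) = 61/15886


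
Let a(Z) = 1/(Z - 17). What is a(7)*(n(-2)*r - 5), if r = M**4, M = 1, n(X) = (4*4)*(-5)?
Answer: 17/2 ≈ 8.5000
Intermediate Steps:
n(X) = -80 (n(X) = 16*(-5) = -80)
a(Z) = 1/(-17 + Z)
r = 1 (r = 1**4 = 1)
a(7)*(n(-2)*r - 5) = (-80*1 - 5)/(-17 + 7) = (-80 - 5)/(-10) = -1/10*(-85) = 17/2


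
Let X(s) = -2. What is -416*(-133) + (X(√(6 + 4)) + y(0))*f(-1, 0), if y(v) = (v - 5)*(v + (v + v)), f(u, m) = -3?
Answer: 55334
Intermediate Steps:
y(v) = 3*v*(-5 + v) (y(v) = (-5 + v)*(v + 2*v) = (-5 + v)*(3*v) = 3*v*(-5 + v))
-416*(-133) + (X(√(6 + 4)) + y(0))*f(-1, 0) = -416*(-133) + (-2 + 3*0*(-5 + 0))*(-3) = 55328 + (-2 + 3*0*(-5))*(-3) = 55328 + (-2 + 0)*(-3) = 55328 - 2*(-3) = 55328 + 6 = 55334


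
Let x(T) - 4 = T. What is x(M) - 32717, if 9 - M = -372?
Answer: -32332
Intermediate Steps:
M = 381 (M = 9 - 1*(-372) = 9 + 372 = 381)
x(T) = 4 + T
x(M) - 32717 = (4 + 381) - 32717 = 385 - 32717 = -32332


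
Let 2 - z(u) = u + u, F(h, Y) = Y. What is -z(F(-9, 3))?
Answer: 4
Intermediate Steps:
z(u) = 2 - 2*u (z(u) = 2 - (u + u) = 2 - 2*u)
-z(F(-9, 3)) = -(2 - 2*3) = -(2 - 6) = -1*(-4) = 4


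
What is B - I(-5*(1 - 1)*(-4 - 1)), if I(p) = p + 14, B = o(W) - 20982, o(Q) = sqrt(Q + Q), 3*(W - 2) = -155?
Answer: -20996 + I*sqrt(894)/3 ≈ -20996.0 + 9.9666*I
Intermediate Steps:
W = -149/3 (W = 2 + (1/3)*(-155) = 2 - 155/3 = -149/3 ≈ -49.667)
o(Q) = sqrt(2)*sqrt(Q) (o(Q) = sqrt(2*Q) = sqrt(2)*sqrt(Q))
B = -20982 + I*sqrt(894)/3 (B = sqrt(2)*sqrt(-149/3) - 20982 = sqrt(2)*(I*sqrt(447)/3) - 20982 = I*sqrt(894)/3 - 20982 = -20982 + I*sqrt(894)/3 ≈ -20982.0 + 9.9666*I)
I(p) = 14 + p
B - I(-5*(1 - 1)*(-4 - 1)) = (-20982 + I*sqrt(894)/3) - (14 - 5*(1 - 1)*(-4 - 1)) = (-20982 + I*sqrt(894)/3) - (14 - 0*(-5)) = (-20982 + I*sqrt(894)/3) - (14 - 5*0) = (-20982 + I*sqrt(894)/3) - (14 + 0) = (-20982 + I*sqrt(894)/3) - 1*14 = (-20982 + I*sqrt(894)/3) - 14 = -20996 + I*sqrt(894)/3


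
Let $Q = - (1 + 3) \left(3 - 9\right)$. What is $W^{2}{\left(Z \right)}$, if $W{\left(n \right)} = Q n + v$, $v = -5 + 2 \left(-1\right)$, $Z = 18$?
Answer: $180625$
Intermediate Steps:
$Q = 24$ ($Q = \left(-1\right) 4 \left(3 - 9\right) = \left(-4\right) \left(-6\right) = 24$)
$v = -7$ ($v = -5 - 2 = -7$)
$W{\left(n \right)} = -7 + 24 n$ ($W{\left(n \right)} = 24 n - 7 = -7 + 24 n$)
$W^{2}{\left(Z \right)} = \left(-7 + 24 \cdot 18\right)^{2} = \left(-7 + 432\right)^{2} = 425^{2} = 180625$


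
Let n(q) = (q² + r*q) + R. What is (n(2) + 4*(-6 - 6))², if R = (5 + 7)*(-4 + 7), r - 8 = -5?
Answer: 4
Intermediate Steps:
r = 3 (r = 8 - 5 = 3)
R = 36 (R = 12*3 = 36)
n(q) = 36 + q² + 3*q (n(q) = (q² + 3*q) + 36 = 36 + q² + 3*q)
(n(2) + 4*(-6 - 6))² = ((36 + 2² + 3*2) + 4*(-6 - 6))² = ((36 + 4 + 6) + 4*(-12))² = (46 - 48)² = (-2)² = 4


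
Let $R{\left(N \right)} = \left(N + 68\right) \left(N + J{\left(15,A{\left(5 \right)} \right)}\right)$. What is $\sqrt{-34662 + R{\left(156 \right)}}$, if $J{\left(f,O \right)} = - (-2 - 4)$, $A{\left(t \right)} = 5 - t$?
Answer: $\sqrt{1626} \approx 40.324$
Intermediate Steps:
$J{\left(f,O \right)} = 6$ ($J{\left(f,O \right)} = - (-2 - 4) = \left(-1\right) \left(-6\right) = 6$)
$R{\left(N \right)} = \left(6 + N\right) \left(68 + N\right)$ ($R{\left(N \right)} = \left(N + 68\right) \left(N + 6\right) = \left(68 + N\right) \left(6 + N\right) = \left(6 + N\right) \left(68 + N\right)$)
$\sqrt{-34662 + R{\left(156 \right)}} = \sqrt{-34662 + \left(408 + 156^{2} + 74 \cdot 156\right)} = \sqrt{-34662 + \left(408 + 24336 + 11544\right)} = \sqrt{-34662 + 36288} = \sqrt{1626}$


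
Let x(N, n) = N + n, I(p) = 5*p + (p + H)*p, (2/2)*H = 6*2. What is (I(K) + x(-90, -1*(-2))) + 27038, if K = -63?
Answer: 29848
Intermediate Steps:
H = 12 (H = 6*2 = 12)
I(p) = 5*p + p*(12 + p) (I(p) = 5*p + (p + 12)*p = 5*p + (12 + p)*p = 5*p + p*(12 + p))
(I(K) + x(-90, -1*(-2))) + 27038 = (-63*(17 - 63) + (-90 - 1*(-2))) + 27038 = (-63*(-46) + (-90 + 2)) + 27038 = (2898 - 88) + 27038 = 2810 + 27038 = 29848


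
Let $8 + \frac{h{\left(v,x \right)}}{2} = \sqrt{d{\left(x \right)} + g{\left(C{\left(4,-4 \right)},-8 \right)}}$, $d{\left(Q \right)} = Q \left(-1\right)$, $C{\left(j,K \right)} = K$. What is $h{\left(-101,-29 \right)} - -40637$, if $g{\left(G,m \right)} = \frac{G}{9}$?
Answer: $40621 + \frac{2 \sqrt{257}}{3} \approx 40632.0$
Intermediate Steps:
$d{\left(Q \right)} = - Q$
$g{\left(G,m \right)} = \frac{G}{9}$ ($g{\left(G,m \right)} = G \frac{1}{9} = \frac{G}{9}$)
$h{\left(v,x \right)} = -16 + 2 \sqrt{- \frac{4}{9} - x}$ ($h{\left(v,x \right)} = -16 + 2 \sqrt{- x + \frac{1}{9} \left(-4\right)} = -16 + 2 \sqrt{- x - \frac{4}{9}} = -16 + 2 \sqrt{- \frac{4}{9} - x}$)
$h{\left(-101,-29 \right)} - -40637 = \left(-16 + \frac{2 \sqrt{-4 - -261}}{3}\right) - -40637 = \left(-16 + \frac{2 \sqrt{-4 + 261}}{3}\right) + 40637 = \left(-16 + \frac{2 \sqrt{257}}{3}\right) + 40637 = 40621 + \frac{2 \sqrt{257}}{3}$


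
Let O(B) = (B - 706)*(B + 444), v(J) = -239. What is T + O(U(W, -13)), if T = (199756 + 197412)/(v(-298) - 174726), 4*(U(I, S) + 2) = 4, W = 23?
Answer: -54799610133/174965 ≈ -3.1320e+5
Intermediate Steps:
U(I, S) = -1 (U(I, S) = -2 + (1/4)*4 = -2 + 1 = -1)
O(B) = (-706 + B)*(444 + B)
T = -397168/174965 (T = (199756 + 197412)/(-239 - 174726) = 397168/(-174965) = 397168*(-1/174965) = -397168/174965 ≈ -2.2700)
T + O(U(W, -13)) = -397168/174965 + (-313464 + (-1)**2 - 262*(-1)) = -397168/174965 + (-313464 + 1 + 262) = -397168/174965 - 313201 = -54799610133/174965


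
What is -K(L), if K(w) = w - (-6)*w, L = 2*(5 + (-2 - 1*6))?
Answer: 42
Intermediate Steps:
L = -6 (L = 2*(5 + (-2 - 6)) = 2*(5 - 8) = 2*(-3) = -6)
K(w) = 7*w (K(w) = w + 6*w = 7*w)
-K(L) = -7*(-6) = -1*(-42) = 42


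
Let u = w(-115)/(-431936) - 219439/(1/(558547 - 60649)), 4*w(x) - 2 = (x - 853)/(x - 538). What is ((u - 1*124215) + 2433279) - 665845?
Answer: -61632565308804262385/564108416 ≈ -1.0926e+11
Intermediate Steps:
w(x) = ½ + (-853 + x)/(4*(-538 + x)) (w(x) = ½ + ((x - 853)/(x - 538))/4 = ½ + ((-853 + x)/(-538 + x))/4 = ½ + (-853 + x)/(4*(-538 + x)))
u = -61633492262471493489/564108416 (u = (3*(-643 - 115)/(4*(-538 - 115)))/(-431936) - 219439/(1/(558547 - 60649)) = ((¾)*(-758)/(-653))*(-1/431936) - 219439/(1/497898) = ((¾)*(-1/653)*(-758))*(-1/431936) - 219439/1/497898 = (1137/1306)*(-1/431936) - 219439*497898 = -1137/564108416 - 109258239222 = -61633492262471493489/564108416 ≈ -1.0926e+11)
((u - 1*124215) + 2433279) - 665845 = ((-61633492262471493489/564108416 - 1*124215) + 2433279) - 665845 = ((-61633492262471493489/564108416 - 124215) + 2433279) - 665845 = (-61633562333198386929/564108416 + 2433279) - 665845 = -61632189700036010865/564108416 - 665845 = -61632565308804262385/564108416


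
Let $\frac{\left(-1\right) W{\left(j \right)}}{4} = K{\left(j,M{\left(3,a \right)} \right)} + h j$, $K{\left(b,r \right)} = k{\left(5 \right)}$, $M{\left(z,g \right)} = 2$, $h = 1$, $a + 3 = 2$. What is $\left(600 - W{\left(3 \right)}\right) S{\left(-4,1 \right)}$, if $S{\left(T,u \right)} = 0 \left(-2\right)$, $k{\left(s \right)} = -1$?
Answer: $0$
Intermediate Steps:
$a = -1$ ($a = -3 + 2 = -1$)
$K{\left(b,r \right)} = -1$
$W{\left(j \right)} = 4 - 4 j$ ($W{\left(j \right)} = - 4 \left(-1 + 1 j\right) = - 4 \left(-1 + j\right) = 4 - 4 j$)
$S{\left(T,u \right)} = 0$
$\left(600 - W{\left(3 \right)}\right) S{\left(-4,1 \right)} = \left(600 - \left(4 - 12\right)\right) 0 = \left(600 - -8\right) 0 = \left(600 + 8\right) 0 = 608 \cdot 0 = 0$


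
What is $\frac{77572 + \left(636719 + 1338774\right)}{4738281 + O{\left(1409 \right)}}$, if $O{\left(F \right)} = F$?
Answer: $\frac{410613}{947938} \approx 0.43316$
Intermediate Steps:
$\frac{77572 + \left(636719 + 1338774\right)}{4738281 + O{\left(1409 \right)}} = \frac{77572 + \left(636719 + 1338774\right)}{4738281 + 1409} = \frac{77572 + 1975493}{4739690} = 2053065 \cdot \frac{1}{4739690} = \frac{410613}{947938}$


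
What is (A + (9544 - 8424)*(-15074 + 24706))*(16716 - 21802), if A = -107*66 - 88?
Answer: -54830589340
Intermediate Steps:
A = -7150 (A = -7062 - 88 = -7150)
(A + (9544 - 8424)*(-15074 + 24706))*(16716 - 21802) = (-7150 + (9544 - 8424)*(-15074 + 24706))*(16716 - 21802) = (-7150 + 1120*9632)*(-5086) = (-7150 + 10787840)*(-5086) = 10780690*(-5086) = -54830589340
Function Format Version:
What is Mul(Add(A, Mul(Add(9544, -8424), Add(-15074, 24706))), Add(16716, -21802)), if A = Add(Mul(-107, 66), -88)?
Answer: -54830589340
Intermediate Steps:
A = -7150 (A = Add(-7062, -88) = -7150)
Mul(Add(A, Mul(Add(9544, -8424), Add(-15074, 24706))), Add(16716, -21802)) = Mul(Add(-7150, Mul(Add(9544, -8424), Add(-15074, 24706))), Add(16716, -21802)) = Mul(Add(-7150, Mul(1120, 9632)), -5086) = Mul(Add(-7150, 10787840), -5086) = Mul(10780690, -5086) = -54830589340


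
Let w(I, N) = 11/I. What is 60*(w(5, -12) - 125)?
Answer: -7368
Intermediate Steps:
60*(w(5, -12) - 125) = 60*(11/5 - 125) = 60*(-614/5) = -7368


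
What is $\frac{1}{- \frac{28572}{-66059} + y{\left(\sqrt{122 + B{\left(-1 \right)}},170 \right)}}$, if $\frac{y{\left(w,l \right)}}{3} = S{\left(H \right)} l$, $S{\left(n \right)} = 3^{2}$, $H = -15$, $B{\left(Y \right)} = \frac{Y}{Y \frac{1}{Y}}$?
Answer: $\frac{66059}{303239382} \approx 0.00021784$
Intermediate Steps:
$B{\left(Y \right)} = Y$ ($B{\left(Y \right)} = \frac{Y}{1} = Y 1 = Y$)
$S{\left(n \right)} = 9$
$y{\left(w,l \right)} = 27 l$ ($y{\left(w,l \right)} = 3 \cdot 9 l = 27 l$)
$\frac{1}{- \frac{28572}{-66059} + y{\left(\sqrt{122 + B{\left(-1 \right)}},170 \right)}} = \frac{1}{- \frac{28572}{-66059} + 27 \cdot 170} = \frac{1}{\left(-28572\right) \left(- \frac{1}{66059}\right) + 4590} = \frac{1}{\frac{28572}{66059} + 4590} = \frac{1}{\frac{303239382}{66059}} = \frac{66059}{303239382}$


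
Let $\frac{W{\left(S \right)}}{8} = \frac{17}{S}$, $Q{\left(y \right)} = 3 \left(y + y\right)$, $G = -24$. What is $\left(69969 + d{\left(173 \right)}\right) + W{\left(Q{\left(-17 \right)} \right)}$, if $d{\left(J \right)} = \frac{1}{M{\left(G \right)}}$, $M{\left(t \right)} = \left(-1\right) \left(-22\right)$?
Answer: $\frac{4617869}{66} \approx 69968.0$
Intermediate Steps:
$M{\left(t \right)} = 22$
$Q{\left(y \right)} = 6 y$ ($Q{\left(y \right)} = 3 \cdot 2 y = 6 y$)
$W{\left(S \right)} = \frac{136}{S}$ ($W{\left(S \right)} = 8 \frac{17}{S} = \frac{136}{S}$)
$d{\left(J \right)} = \frac{1}{22}$
$\left(69969 + d{\left(173 \right)}\right) + W{\left(Q{\left(-17 \right)} \right)} = \left(69969 + \frac{1}{22}\right) + \frac{136}{6 \left(-17\right)} = \frac{1539319}{22} + \frac{136}{-102} = \frac{1539319}{22} + 136 \left(- \frac{1}{102}\right) = \frac{1539319}{22} - \frac{4}{3} = \frac{4617869}{66}$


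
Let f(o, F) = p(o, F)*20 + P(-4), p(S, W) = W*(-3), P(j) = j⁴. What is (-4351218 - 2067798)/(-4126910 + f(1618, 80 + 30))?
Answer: 3209508/2066627 ≈ 1.5530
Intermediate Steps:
p(S, W) = -3*W
f(o, F) = 256 - 60*F (f(o, F) = -3*F*20 + (-4)⁴ = -60*F + 256 = 256 - 60*F)
(-4351218 - 2067798)/(-4126910 + f(1618, 80 + 30)) = (-4351218 - 2067798)/(-4126910 + (256 - 60*(80 + 30))) = -6419016/(-4126910 + (256 - 60*110)) = -6419016/(-4126910 + (256 - 6600)) = -6419016/(-4126910 - 6344) = -6419016/(-4133254) = -6419016*(-1/4133254) = 3209508/2066627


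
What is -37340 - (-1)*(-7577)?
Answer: -44917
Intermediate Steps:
-37340 - (-1)*(-7577) = -37340 - 1*7577 = -37340 - 7577 = -44917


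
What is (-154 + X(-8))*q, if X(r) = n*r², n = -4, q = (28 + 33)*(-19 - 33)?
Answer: 1300520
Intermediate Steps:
q = -3172 (q = 61*(-52) = -3172)
X(r) = -4*r²
(-154 + X(-8))*q = (-154 - 4*(-8)²)*(-3172) = (-154 - 4*64)*(-3172) = (-154 - 256)*(-3172) = -410*(-3172) = 1300520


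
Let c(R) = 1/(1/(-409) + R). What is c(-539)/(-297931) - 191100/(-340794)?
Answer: 697297204830997/1243509685945596 ≈ 0.56075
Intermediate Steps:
c(R) = 1/(-1/409 + R)
c(-539)/(-297931) - 191100/(-340794) = (409/(-1 + 409*(-539)))/(-297931) - 191100/(-340794) = (409/(-1 - 220451))*(-1/297931) - 191100*(-1/340794) = (409/(-220452))*(-1/297931) + 31850/56799 = (409*(-1/220452))*(-1/297931) + 31850/56799 = -409/220452*(-1/297931) + 31850/56799 = 409/65679484812 + 31850/56799 = 697297204830997/1243509685945596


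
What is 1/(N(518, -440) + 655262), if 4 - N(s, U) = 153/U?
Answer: 440/288317193 ≈ 1.5261e-6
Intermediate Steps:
N(s, U) = 4 - 153/U
1/(N(518, -440) + 655262) = 1/((4 - 153/(-440)) + 655262) = 1/((4 - 153*(-1/440)) + 655262) = 1/((4 + 153/440) + 655262) = 1/(1913/440 + 655262) = 1/(288317193/440) = 440/288317193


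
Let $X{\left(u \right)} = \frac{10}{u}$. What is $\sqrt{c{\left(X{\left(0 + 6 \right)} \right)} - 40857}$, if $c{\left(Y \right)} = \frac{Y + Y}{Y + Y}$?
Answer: $2 i \sqrt{10214} \approx 202.13 i$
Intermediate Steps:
$c{\left(Y \right)} = 1$ ($c{\left(Y \right)} = \frac{2 Y}{2 Y} = 2 Y \frac{1}{2 Y} = 1$)
$\sqrt{c{\left(X{\left(0 + 6 \right)} \right)} - 40857} = \sqrt{1 - 40857} = \sqrt{-40856} = 2 i \sqrt{10214}$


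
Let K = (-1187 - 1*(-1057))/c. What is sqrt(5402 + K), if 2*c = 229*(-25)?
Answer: sqrt(7082216590)/1145 ≈ 73.499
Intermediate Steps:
c = -5725/2 (c = (229*(-25))/2 = (1/2)*(-5725) = -5725/2 ≈ -2862.5)
K = 52/1145 (K = (-1187 - 1*(-1057))/(-5725/2) = (-1187 + 1057)*(-2/5725) = -130*(-2/5725) = 52/1145 ≈ 0.045415)
sqrt(5402 + K) = sqrt(5402 + 52/1145) = sqrt(6185342/1145) = sqrt(7082216590)/1145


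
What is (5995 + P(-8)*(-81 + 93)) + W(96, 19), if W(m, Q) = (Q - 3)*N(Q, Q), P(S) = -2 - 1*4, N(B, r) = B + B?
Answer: 6531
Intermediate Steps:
N(B, r) = 2*B
P(S) = -6 (P(S) = -2 - 4 = -6)
W(m, Q) = 2*Q*(-3 + Q) (W(m, Q) = (Q - 3)*(2*Q) = (-3 + Q)*(2*Q) = 2*Q*(-3 + Q))
(5995 + P(-8)*(-81 + 93)) + W(96, 19) = (5995 - 6*(-81 + 93)) + 2*19*(-3 + 19) = (5995 - 6*12) + 2*19*16 = (5995 - 72) + 608 = 5923 + 608 = 6531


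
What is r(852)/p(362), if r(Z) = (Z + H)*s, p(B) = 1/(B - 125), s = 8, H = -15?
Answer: 1586952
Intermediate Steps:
p(B) = 1/(-125 + B)
r(Z) = -120 + 8*Z (r(Z) = (Z - 15)*8 = (-15 + Z)*8 = -120 + 8*Z)
r(852)/p(362) = (-120 + 8*852)/(1/(-125 + 362)) = (-120 + 6816)/(1/237) = 6696/(1/237) = 6696*237 = 1586952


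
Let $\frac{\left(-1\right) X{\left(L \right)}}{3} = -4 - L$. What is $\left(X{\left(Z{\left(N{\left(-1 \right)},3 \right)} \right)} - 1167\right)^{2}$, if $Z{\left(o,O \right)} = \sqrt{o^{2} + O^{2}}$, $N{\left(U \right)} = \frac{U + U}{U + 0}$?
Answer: $1334142 - 6930 \sqrt{13} \approx 1.3092 \cdot 10^{6}$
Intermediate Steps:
$N{\left(U \right)} = 2$ ($N{\left(U \right)} = \frac{2 U}{U} = 2$)
$Z{\left(o,O \right)} = \sqrt{O^{2} + o^{2}}$
$X{\left(L \right)} = 12 + 3 L$ ($X{\left(L \right)} = - 3 \left(-4 - L\right) = 12 + 3 L$)
$\left(X{\left(Z{\left(N{\left(-1 \right)},3 \right)} \right)} - 1167\right)^{2} = \left(\left(12 + 3 \sqrt{3^{2} + 2^{2}}\right) - 1167\right)^{2} = \left(\left(12 + 3 \sqrt{9 + 4}\right) - 1167\right)^{2} = \left(\left(12 + 3 \sqrt{13}\right) - 1167\right)^{2} = \left(-1155 + 3 \sqrt{13}\right)^{2}$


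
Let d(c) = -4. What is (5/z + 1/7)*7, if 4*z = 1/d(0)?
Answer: -559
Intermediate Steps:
z = -1/16 (z = (1/(-4))/4 = (1*(-¼))/4 = (¼)*(-¼) = -1/16 ≈ -0.062500)
(5/z + 1/7)*7 = (5/(-1/16) + 1/7)*7 = (5*(-16) + 1*(⅐))*7 = (-80 + ⅐)*7 = -559/7*7 = -559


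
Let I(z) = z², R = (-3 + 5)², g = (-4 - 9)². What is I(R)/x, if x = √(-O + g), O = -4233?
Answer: 8*√4402/2201 ≈ 0.24115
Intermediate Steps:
g = 169 (g = (-13)² = 169)
R = 4 (R = 2² = 4)
x = √4402 (x = √(-1*(-4233) + 169) = √(4233 + 169) = √4402 ≈ 66.348)
I(R)/x = 4²/(√4402) = 16*(√4402/4402) = 8*√4402/2201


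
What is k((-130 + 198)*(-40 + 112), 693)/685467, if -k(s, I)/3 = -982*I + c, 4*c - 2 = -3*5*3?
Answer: 2722147/913956 ≈ 2.9784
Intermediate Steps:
c = -43/4 (c = ½ + (-3*5*3)/4 = ½ + (-15*3)/4 = ½ + (¼)*(-45) = ½ - 45/4 = -43/4 ≈ -10.750)
k(s, I) = 129/4 + 2946*I (k(s, I) = -3*(-982*I - 43/4) = -3*(-43/4 - 982*I) = 129/4 + 2946*I)
k((-130 + 198)*(-40 + 112), 693)/685467 = (129/4 + 2946*693)/685467 = (129/4 + 2041578)*(1/685467) = (8166441/4)*(1/685467) = 2722147/913956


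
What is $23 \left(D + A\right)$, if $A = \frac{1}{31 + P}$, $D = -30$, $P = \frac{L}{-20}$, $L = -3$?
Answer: $- \frac{429410}{623} \approx -689.26$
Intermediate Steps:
$P = \frac{3}{20}$ ($P = - \frac{3}{-20} = \left(-3\right) \left(- \frac{1}{20}\right) = \frac{3}{20} \approx 0.15$)
$A = \frac{20}{623}$ ($A = \frac{1}{31 + \frac{3}{20}} = \frac{1}{\frac{623}{20}} = \frac{20}{623} \approx 0.032103$)
$23 \left(D + A\right) = 23 \left(-30 + \frac{20}{623}\right) = 23 \left(- \frac{18670}{623}\right) = - \frac{429410}{623}$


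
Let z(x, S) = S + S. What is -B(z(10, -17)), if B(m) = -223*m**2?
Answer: 257788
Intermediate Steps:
z(x, S) = 2*S
-B(z(10, -17)) = -(-223)*(2*(-17))**2 = -(-223)*(-34)**2 = -(-223)*1156 = -1*(-257788) = 257788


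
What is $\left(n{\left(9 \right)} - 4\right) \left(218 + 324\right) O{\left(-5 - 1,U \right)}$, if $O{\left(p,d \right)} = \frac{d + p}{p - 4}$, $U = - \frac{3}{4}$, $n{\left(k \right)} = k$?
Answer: $\frac{7317}{4} \approx 1829.3$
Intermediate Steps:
$U = - \frac{3}{4}$ ($U = \left(-3\right) \frac{1}{4} = - \frac{3}{4} \approx -0.75$)
$O{\left(p,d \right)} = \frac{d + p}{-4 + p}$
$\left(n{\left(9 \right)} - 4\right) \left(218 + 324\right) O{\left(-5 - 1,U \right)} = \left(9 - 4\right) \left(218 + 324\right) \frac{- \frac{3}{4} - 6}{-4 - 6} = 5 \cdot 542 \frac{- \frac{3}{4} - 6}{-4 - 6} = 2710 \frac{- \frac{3}{4} - 6}{-4 - 6} = 2710 \frac{1}{-10} \left(- \frac{27}{4}\right) = 2710 \left(\left(- \frac{1}{10}\right) \left(- \frac{27}{4}\right)\right) = 2710 \cdot \frac{27}{40} = \frac{7317}{4}$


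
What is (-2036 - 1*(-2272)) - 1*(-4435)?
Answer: 4671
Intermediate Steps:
(-2036 - 1*(-2272)) - 1*(-4435) = (-2036 + 2272) + 4435 = 236 + 4435 = 4671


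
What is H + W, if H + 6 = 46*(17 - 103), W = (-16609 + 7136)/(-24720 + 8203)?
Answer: -65430881/16517 ≈ -3961.4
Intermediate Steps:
W = 9473/16517 (W = -9473/(-16517) = -9473*(-1/16517) = 9473/16517 ≈ 0.57353)
H = -3962 (H = -6 + 46*(17 - 103) = -6 + 46*(-86) = -6 - 3956 = -3962)
H + W = -3962 + 9473/16517 = -65430881/16517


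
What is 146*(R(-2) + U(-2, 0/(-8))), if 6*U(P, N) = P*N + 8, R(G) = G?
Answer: -292/3 ≈ -97.333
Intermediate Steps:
U(P, N) = 4/3 + N*P/6 (U(P, N) = (P*N + 8)/6 = (N*P + 8)/6 = (8 + N*P)/6 = 4/3 + N*P/6)
146*(R(-2) + U(-2, 0/(-8))) = 146*(-2 + (4/3 + (1/6)*(0/(-8))*(-2))) = 146*(-2 + (4/3 + (1/6)*(0*(-1/8))*(-2))) = 146*(-2 + (4/3 + (1/6)*0*(-2))) = 146*(-2 + (4/3 + 0)) = 146*(-2 + 4/3) = 146*(-2/3) = -292/3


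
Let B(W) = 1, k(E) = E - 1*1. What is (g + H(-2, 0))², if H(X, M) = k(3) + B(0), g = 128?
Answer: 17161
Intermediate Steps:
k(E) = -1 + E (k(E) = E - 1 = -1 + E)
H(X, M) = 3 (H(X, M) = (-1 + 3) + 1 = 2 + 1 = 3)
(g + H(-2, 0))² = (128 + 3)² = 131² = 17161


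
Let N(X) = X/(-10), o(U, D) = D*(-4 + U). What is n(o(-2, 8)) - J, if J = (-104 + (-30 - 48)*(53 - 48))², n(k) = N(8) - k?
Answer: -1219944/5 ≈ -2.4399e+5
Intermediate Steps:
N(X) = -X/10 (N(X) = X*(-⅒) = -X/10)
n(k) = -⅘ - k (n(k) = -⅒*8 - k = -⅘ - k)
J = 244036 (J = (-104 - 78*5)² = (-104 - 390)² = (-494)² = 244036)
n(o(-2, 8)) - J = (-⅘ - 8*(-4 - 2)) - 1*244036 = (-⅘ - 8*(-6)) - 244036 = (-⅘ - 1*(-48)) - 244036 = (-⅘ + 48) - 244036 = 236/5 - 244036 = -1219944/5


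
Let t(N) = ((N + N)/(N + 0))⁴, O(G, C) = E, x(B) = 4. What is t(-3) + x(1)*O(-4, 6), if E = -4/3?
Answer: 32/3 ≈ 10.667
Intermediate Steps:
E = -4/3 (E = -4*⅓ = -4/3 ≈ -1.3333)
O(G, C) = -4/3
t(N) = 16 (t(N) = ((2*N)/N)⁴ = 2⁴ = 16)
t(-3) + x(1)*O(-4, 6) = 16 + 4*(-4/3) = 16 - 16/3 = 32/3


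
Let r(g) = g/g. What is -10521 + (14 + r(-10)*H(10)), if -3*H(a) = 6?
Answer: -10509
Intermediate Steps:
r(g) = 1
H(a) = -2 (H(a) = -⅓*6 = -2)
-10521 + (14 + r(-10)*H(10)) = -10521 + (14 + 1*(-2)) = -10521 + (14 - 2) = -10521 + 12 = -10509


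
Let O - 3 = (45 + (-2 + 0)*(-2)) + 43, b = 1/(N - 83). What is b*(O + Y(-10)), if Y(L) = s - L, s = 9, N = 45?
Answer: -3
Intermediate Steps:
b = -1/38 (b = 1/(45 - 83) = 1/(-38) = -1/38 ≈ -0.026316)
Y(L) = 9 - L
O = 95 (O = 3 + ((45 + (-2 + 0)*(-2)) + 43) = 3 + ((45 - 2*(-2)) + 43) = 3 + ((45 + 4) + 43) = 3 + (49 + 43) = 3 + 92 = 95)
b*(O + Y(-10)) = -(95 + (9 - 1*(-10)))/38 = -(95 + (9 + 10))/38 = -(95 + 19)/38 = -1/38*114 = -3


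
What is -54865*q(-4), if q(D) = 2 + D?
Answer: 109730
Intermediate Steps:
-54865*q(-4) = -54865*(2 - 4) = -54865*(-2) = 109730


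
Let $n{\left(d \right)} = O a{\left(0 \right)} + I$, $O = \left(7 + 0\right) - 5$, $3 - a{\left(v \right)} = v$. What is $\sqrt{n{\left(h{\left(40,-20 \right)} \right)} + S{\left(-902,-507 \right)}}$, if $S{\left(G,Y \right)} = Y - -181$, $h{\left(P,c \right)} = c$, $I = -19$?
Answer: $i \sqrt{339} \approx 18.412 i$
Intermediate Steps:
$a{\left(v \right)} = 3 - v$
$O = 2$ ($O = 7 - 5 = 2$)
$S{\left(G,Y \right)} = 181 + Y$ ($S{\left(G,Y \right)} = Y + 181 = 181 + Y$)
$n{\left(d \right)} = -13$ ($n{\left(d \right)} = 2 \left(3 - 0\right) - 19 = 2 \left(3 + 0\right) - 19 = 2 \cdot 3 - 19 = 6 - 19 = -13$)
$\sqrt{n{\left(h{\left(40,-20 \right)} \right)} + S{\left(-902,-507 \right)}} = \sqrt{-13 + \left(181 - 507\right)} = \sqrt{-13 - 326} = \sqrt{-339} = i \sqrt{339}$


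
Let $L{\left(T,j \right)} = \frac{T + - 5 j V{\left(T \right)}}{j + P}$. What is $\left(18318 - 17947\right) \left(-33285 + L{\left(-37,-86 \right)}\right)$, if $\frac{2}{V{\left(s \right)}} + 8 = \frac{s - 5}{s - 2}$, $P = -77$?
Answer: $- \frac{18115055924}{1467} \approx -1.2348 \cdot 10^{7}$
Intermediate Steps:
$V{\left(s \right)} = \frac{2}{-8 + \frac{-5 + s}{-2 + s}}$ ($V{\left(s \right)} = \frac{2}{-8 + \frac{s - 5}{s - 2}} = \frac{2}{-8 + \frac{-5 + s}{-2 + s}}$)
$L{\left(T,j \right)} = \frac{T - \frac{10 j \left(2 - T\right)}{-11 + 7 T}}{-77 + j}$ ($L{\left(T,j \right)} = \frac{T + - 5 j \frac{2 \left(2 - T\right)}{-11 + 7 T}}{j - 77} = \frac{T - \frac{10 j \left(2 - T\right)}{-11 + 7 T}}{-77 + j}$)
$\left(18318 - 17947\right) \left(-33285 + L{\left(-37,-86 \right)}\right) = \left(18318 - 17947\right) \left(-33285 + \frac{- 37 \left(-11 + 7 \left(-37\right)\right) + 10 \left(-86\right) \left(-2 - 37\right)}{\left(-77 - 86\right) \left(-11 + 7 \left(-37\right)\right)}\right) = 371 \left(-33285 + \frac{- 37 \left(-11 - 259\right) + 10 \left(-86\right) \left(-39\right)}{\left(-163\right) \left(-11 - 259\right)}\right) = 371 \left(-33285 - \frac{\left(-37\right) \left(-270\right) + 33540}{163 \left(-270\right)}\right) = 371 \left(-33285 - - \frac{9990 + 33540}{44010}\right) = 371 \left(-33285 - \left(- \frac{1}{44010}\right) 43530\right) = 371 \left(-33285 + \frac{1451}{1467}\right) = 371 \left(- \frac{48827644}{1467}\right) = - \frac{18115055924}{1467}$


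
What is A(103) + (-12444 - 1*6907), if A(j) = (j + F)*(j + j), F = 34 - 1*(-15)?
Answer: 11961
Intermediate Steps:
F = 49 (F = 34 + 15 = 49)
A(j) = 2*j*(49 + j) (A(j) = (j + 49)*(j + j) = (49 + j)*(2*j) = 2*j*(49 + j))
A(103) + (-12444 - 1*6907) = 2*103*(49 + 103) + (-12444 - 1*6907) = 2*103*152 + (-12444 - 6907) = 31312 - 19351 = 11961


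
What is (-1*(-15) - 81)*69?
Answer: -4554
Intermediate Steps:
(-1*(-15) - 81)*69 = (15 - 81)*69 = -66*69 = -4554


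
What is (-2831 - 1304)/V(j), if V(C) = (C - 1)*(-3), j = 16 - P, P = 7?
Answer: 4135/24 ≈ 172.29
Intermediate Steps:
j = 9 (j = 16 - 1*7 = 16 - 7 = 9)
V(C) = 3 - 3*C (V(C) = (-1 + C)*(-3) = 3 - 3*C)
(-2831 - 1304)/V(j) = (-2831 - 1304)/(3 - 3*9) = -4135/(3 - 27) = -4135/(-24) = -4135*(-1/24) = 4135/24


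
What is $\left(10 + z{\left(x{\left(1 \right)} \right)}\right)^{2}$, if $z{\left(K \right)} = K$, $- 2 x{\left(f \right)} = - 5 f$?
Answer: $\frac{625}{4} \approx 156.25$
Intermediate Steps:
$x{\left(f \right)} = \frac{5 f}{2}$ ($x{\left(f \right)} = - \frac{\left(-5\right) f}{2} = \frac{5 f}{2}$)
$\left(10 + z{\left(x{\left(1 \right)} \right)}\right)^{2} = \left(10 + \frac{5}{2} \cdot 1\right)^{2} = \left(10 + \frac{5}{2}\right)^{2} = \left(\frac{25}{2}\right)^{2} = \frac{625}{4}$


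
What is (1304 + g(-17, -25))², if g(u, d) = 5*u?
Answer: 1485961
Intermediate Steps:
(1304 + g(-17, -25))² = (1304 + 5*(-17))² = (1304 - 85)² = 1219² = 1485961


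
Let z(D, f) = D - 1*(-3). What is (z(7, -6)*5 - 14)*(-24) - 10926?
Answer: -11790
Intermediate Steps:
z(D, f) = 3 + D (z(D, f) = D + 3 = 3 + D)
(z(7, -6)*5 - 14)*(-24) - 10926 = ((3 + 7)*5 - 14)*(-24) - 10926 = (10*5 - 14)*(-24) - 10926 = (50 - 14)*(-24) - 10926 = 36*(-24) - 10926 = -864 - 10926 = -11790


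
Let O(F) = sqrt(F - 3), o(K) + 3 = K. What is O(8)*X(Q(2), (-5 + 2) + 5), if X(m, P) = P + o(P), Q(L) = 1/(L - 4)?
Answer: sqrt(5) ≈ 2.2361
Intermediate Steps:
o(K) = -3 + K
Q(L) = 1/(-4 + L)
O(F) = sqrt(-3 + F)
X(m, P) = -3 + 2*P (X(m, P) = P + (-3 + P) = -3 + 2*P)
O(8)*X(Q(2), (-5 + 2) + 5) = sqrt(-3 + 8)*(-3 + 2*((-5 + 2) + 5)) = sqrt(5)*(-3 + 2*(-3 + 5)) = sqrt(5)*(-3 + 2*2) = sqrt(5)*(-3 + 4) = sqrt(5)*1 = sqrt(5)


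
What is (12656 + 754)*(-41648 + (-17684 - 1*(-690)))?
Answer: -786389220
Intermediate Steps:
(12656 + 754)*(-41648 + (-17684 - 1*(-690))) = 13410*(-41648 + (-17684 + 690)) = 13410*(-41648 - 16994) = 13410*(-58642) = -786389220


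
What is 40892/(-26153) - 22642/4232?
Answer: -382605585/55339748 ≈ -6.9138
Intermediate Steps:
40892/(-26153) - 22642/4232 = 40892*(-1/26153) - 22642*1/4232 = -40892/26153 - 11321/2116 = -382605585/55339748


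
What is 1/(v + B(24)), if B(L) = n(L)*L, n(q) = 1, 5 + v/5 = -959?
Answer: -1/4796 ≈ -0.00020851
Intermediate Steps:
v = -4820 (v = -25 + 5*(-959) = -25 - 4795 = -4820)
B(L) = L (B(L) = 1*L = L)
1/(v + B(24)) = 1/(-4820 + 24) = 1/(-4796) = -1/4796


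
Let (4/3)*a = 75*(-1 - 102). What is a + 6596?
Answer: 3209/4 ≈ 802.25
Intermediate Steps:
a = -23175/4 (a = 3*(75*(-1 - 102))/4 = 3*(75*(-103))/4 = (3/4)*(-7725) = -23175/4 ≈ -5793.8)
a + 6596 = -23175/4 + 6596 = 3209/4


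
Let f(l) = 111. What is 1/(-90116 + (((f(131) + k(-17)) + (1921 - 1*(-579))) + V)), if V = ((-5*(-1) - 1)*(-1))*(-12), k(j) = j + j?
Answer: -1/87491 ≈ -1.1430e-5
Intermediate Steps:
k(j) = 2*j
V = 48 (V = ((5 - 1)*(-1))*(-12) = (4*(-1))*(-12) = -4*(-12) = 48)
1/(-90116 + (((f(131) + k(-17)) + (1921 - 1*(-579))) + V)) = 1/(-90116 + (((111 + 2*(-17)) + (1921 - 1*(-579))) + 48)) = 1/(-90116 + (((111 - 34) + (1921 + 579)) + 48)) = 1/(-90116 + ((77 + 2500) + 48)) = 1/(-90116 + (2577 + 48)) = 1/(-90116 + 2625) = 1/(-87491) = -1/87491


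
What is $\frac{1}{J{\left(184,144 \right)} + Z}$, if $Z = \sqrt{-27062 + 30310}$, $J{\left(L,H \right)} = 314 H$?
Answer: $\frac{2826}{127780213} - \frac{\sqrt{203}}{511120852} \approx 2.2088 \cdot 10^{-5}$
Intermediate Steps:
$Z = 4 \sqrt{203}$ ($Z = \sqrt{3248} = 4 \sqrt{203} \approx 56.991$)
$\frac{1}{J{\left(184,144 \right)} + Z} = \frac{1}{314 \cdot 144 + 4 \sqrt{203}} = \frac{1}{45216 + 4 \sqrt{203}}$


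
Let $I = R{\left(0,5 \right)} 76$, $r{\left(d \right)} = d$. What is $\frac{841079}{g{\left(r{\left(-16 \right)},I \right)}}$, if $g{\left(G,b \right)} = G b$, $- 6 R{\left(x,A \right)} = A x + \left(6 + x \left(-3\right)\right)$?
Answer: $\frac{841079}{1216} \approx 691.68$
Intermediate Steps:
$R{\left(x,A \right)} = -1 + \frac{x}{2} - \frac{A x}{6}$ ($R{\left(x,A \right)} = - \frac{A x + \left(6 + x \left(-3\right)\right)}{6} = - \frac{A x - \left(-6 + 3 x\right)}{6} = - \frac{6 - 3 x + A x}{6} = -1 + \frac{x}{2} - \frac{A x}{6}$)
$I = -76$ ($I = \left(-1 + \frac{1}{2} \cdot 0 - \frac{5}{6} \cdot 0\right) 76 = \left(-1 + 0 + 0\right) 76 = \left(-1\right) 76 = -76$)
$\frac{841079}{g{\left(r{\left(-16 \right)},I \right)}} = \frac{841079}{\left(-16\right) \left(-76\right)} = \frac{841079}{1216}$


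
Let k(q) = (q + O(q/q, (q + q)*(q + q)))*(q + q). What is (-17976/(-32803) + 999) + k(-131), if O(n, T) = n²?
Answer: 1150058353/32803 ≈ 35060.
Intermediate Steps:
k(q) = 2*q*(1 + q) (k(q) = (q + (q/q)²)*(q + q) = (q + 1²)*(2*q) = (q + 1)*(2*q) = (1 + q)*(2*q) = 2*q*(1 + q))
(-17976/(-32803) + 999) + k(-131) = (-17976/(-32803) + 999) + 2*(-131)*(1 - 131) = (-17976*(-1/32803) + 999) + 2*(-131)*(-130) = (17976/32803 + 999) + 34060 = 32788173/32803 + 34060 = 1150058353/32803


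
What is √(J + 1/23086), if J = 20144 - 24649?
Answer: I*√2401000075894/23086 ≈ 67.119*I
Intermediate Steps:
J = -4505
√(J + 1/23086) = √(-4505 + 1/23086) = √(-104002429/23086) = I*√2401000075894/23086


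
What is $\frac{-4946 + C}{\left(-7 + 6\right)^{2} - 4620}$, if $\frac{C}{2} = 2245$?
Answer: $\frac{456}{4619} \approx 0.098723$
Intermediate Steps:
$C = 4490$ ($C = 2 \cdot 2245 = 4490$)
$\frac{-4946 + C}{\left(-7 + 6\right)^{2} - 4620} = \frac{-4946 + 4490}{\left(-7 + 6\right)^{2} - 4620} = - \frac{456}{\left(-1\right)^{2} - 4620} = - \frac{456}{1 - 4620} = - \frac{456}{-4619} = \left(-456\right) \left(- \frac{1}{4619}\right) = \frac{456}{4619}$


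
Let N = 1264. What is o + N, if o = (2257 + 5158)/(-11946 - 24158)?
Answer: 45628041/36104 ≈ 1263.8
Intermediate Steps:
o = -7415/36104 (o = 7415/(-36104) = 7415*(-1/36104) = -7415/36104 ≈ -0.20538)
o + N = -7415/36104 + 1264 = 45628041/36104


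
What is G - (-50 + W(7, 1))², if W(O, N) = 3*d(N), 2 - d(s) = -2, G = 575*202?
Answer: 114706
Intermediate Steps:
G = 116150
d(s) = 4 (d(s) = 2 - 1*(-2) = 2 + 2 = 4)
W(O, N) = 12 (W(O, N) = 3*4 = 12)
G - (-50 + W(7, 1))² = 116150 - (-50 + 12)² = 116150 - 1*(-38)² = 116150 - 1*1444 = 116150 - 1444 = 114706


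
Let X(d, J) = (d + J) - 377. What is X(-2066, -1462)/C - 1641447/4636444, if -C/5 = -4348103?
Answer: -7140801687805/20159736065732 ≈ -0.35421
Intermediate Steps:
C = 21740515 (C = -5*(-4348103) = 21740515)
X(d, J) = -377 + J + d (X(d, J) = (J + d) - 377 = -377 + J + d)
X(-2066, -1462)/C - 1641447/4636444 = (-377 - 1462 - 2066)/21740515 - 1641447/4636444 = -3905*1/21740515 - 1641447*1/4636444 = -781/4348103 - 1641447/4636444 = -7140801687805/20159736065732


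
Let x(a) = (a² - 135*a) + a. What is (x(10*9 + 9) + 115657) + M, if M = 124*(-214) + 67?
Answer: 85723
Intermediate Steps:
M = -26469 (M = -26536 + 67 = -26469)
x(a) = a² - 134*a
(x(10*9 + 9) + 115657) + M = ((10*9 + 9)*(-134 + (10*9 + 9)) + 115657) - 26469 = ((90 + 9)*(-134 + (90 + 9)) + 115657) - 26469 = (99*(-134 + 99) + 115657) - 26469 = (99*(-35) + 115657) - 26469 = (-3465 + 115657) - 26469 = 112192 - 26469 = 85723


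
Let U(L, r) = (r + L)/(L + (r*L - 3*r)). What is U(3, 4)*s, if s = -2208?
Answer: -5152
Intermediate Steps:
U(L, r) = (L + r)/(L - 3*r + L*r) (U(L, r) = (L + r)/(L + (L*r - 3*r)) = (L + r)/(L + (-3*r + L*r)) = (L + r)/(L - 3*r + L*r))
U(3, 4)*s = ((3 + 4)/(3 - 3*4 + 3*4))*(-2208) = (7/(3 - 12 + 12))*(-2208) = (7/3)*(-2208) = -5152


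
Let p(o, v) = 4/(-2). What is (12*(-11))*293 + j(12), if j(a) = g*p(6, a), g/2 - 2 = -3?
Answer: -38672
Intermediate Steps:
g = -2 (g = 4 + 2*(-3) = 4 - 6 = -2)
p(o, v) = -2 (p(o, v) = 4*(-½) = -2)
j(a) = 4 (j(a) = -2*(-2) = 4)
(12*(-11))*293 + j(12) = (12*(-11))*293 + 4 = -132*293 + 4 = -38676 + 4 = -38672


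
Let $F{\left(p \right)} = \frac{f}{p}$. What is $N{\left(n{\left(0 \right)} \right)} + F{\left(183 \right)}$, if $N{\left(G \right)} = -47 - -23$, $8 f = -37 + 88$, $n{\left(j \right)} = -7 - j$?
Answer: $- \frac{11695}{488} \approx -23.965$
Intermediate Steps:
$f = \frac{51}{8}$ ($f = \frac{-37 + 88}{8} = \frac{1}{8} \cdot 51 = \frac{51}{8} \approx 6.375$)
$N{\left(G \right)} = -24$ ($N{\left(G \right)} = -47 + 23 = -24$)
$F{\left(p \right)} = \frac{51}{8 p}$
$N{\left(n{\left(0 \right)} \right)} + F{\left(183 \right)} = -24 + \frac{51}{8 \cdot 183} = -24 + \frac{51}{8} \cdot \frac{1}{183} = -24 + \frac{17}{488} = - \frac{11695}{488}$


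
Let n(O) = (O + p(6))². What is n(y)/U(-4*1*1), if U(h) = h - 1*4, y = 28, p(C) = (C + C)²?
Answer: -3698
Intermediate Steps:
p(C) = 4*C² (p(C) = (2*C)² = 4*C²)
U(h) = -4 + h (U(h) = h - 4 = -4 + h)
n(O) = (144 + O)² (n(O) = (O + 4*6²)² = (O + 4*36)² = (O + 144)² = (144 + O)²)
n(y)/U(-4*1*1) = (144 + 28)²/(-4 - 4*1*1) = 172²/(-4 - 4*1) = 29584/(-4 - 4) = 29584/(-8) = 29584*(-⅛) = -3698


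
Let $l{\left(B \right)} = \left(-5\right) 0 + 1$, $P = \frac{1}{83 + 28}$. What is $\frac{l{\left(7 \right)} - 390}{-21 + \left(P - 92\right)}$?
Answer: $\frac{43179}{12542} \approx 3.4428$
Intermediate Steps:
$P = \frac{1}{111} \approx 0.009009$
$l{\left(B \right)} = 1$ ($l{\left(B \right)} = 0 + 1 = 1$)
$\frac{l{\left(7 \right)} - 390}{-21 + \left(P - 92\right)} = \frac{1 - 390}{-21 + \left(\frac{1}{111} - 92\right)} = - \frac{389}{-21 + \left(\frac{1}{111} - 92\right)} = - \frac{389}{-21 - \frac{10211}{111}} = - \frac{389}{- \frac{12542}{111}} = \left(-389\right) \left(- \frac{111}{12542}\right) = \frac{43179}{12542}$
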